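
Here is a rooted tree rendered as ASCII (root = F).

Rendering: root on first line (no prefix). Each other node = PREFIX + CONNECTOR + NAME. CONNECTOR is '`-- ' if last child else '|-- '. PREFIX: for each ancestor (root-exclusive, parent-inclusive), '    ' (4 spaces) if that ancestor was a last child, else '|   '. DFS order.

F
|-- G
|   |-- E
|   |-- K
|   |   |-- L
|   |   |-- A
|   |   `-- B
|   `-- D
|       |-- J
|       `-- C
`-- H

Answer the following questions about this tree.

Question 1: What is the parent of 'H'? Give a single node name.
Answer: F

Derivation:
Scan adjacency: H appears as child of F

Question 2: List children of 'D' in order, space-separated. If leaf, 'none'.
Answer: J C

Derivation:
Node D's children (from adjacency): J, C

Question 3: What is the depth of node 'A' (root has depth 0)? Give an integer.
Path from root to A: F -> G -> K -> A
Depth = number of edges = 3

Answer: 3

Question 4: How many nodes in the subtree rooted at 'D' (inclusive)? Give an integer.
Answer: 3

Derivation:
Subtree rooted at D contains: C, D, J
Count = 3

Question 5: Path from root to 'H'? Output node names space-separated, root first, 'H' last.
Walk down from root: F -> H

Answer: F H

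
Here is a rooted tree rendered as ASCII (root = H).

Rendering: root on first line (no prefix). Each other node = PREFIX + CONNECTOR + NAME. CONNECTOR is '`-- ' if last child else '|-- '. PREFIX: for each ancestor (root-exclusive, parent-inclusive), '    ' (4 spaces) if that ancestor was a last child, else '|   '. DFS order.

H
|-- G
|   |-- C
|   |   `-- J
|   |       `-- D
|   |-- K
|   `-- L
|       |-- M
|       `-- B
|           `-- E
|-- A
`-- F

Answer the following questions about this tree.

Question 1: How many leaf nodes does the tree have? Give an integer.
Answer: 6

Derivation:
Leaves (nodes with no children): A, D, E, F, K, M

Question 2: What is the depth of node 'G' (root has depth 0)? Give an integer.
Answer: 1

Derivation:
Path from root to G: H -> G
Depth = number of edges = 1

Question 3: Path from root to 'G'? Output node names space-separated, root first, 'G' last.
Answer: H G

Derivation:
Walk down from root: H -> G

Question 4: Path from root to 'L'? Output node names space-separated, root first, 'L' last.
Walk down from root: H -> G -> L

Answer: H G L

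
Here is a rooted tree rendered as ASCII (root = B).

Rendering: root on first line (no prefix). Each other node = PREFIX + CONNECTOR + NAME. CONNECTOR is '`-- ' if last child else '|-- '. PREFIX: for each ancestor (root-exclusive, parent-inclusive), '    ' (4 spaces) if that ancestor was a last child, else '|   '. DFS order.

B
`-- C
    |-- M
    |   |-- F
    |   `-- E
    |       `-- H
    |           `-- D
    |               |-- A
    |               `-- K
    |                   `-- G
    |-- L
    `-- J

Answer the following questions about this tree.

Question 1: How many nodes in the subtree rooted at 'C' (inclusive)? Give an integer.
Subtree rooted at C contains: A, C, D, E, F, G, H, J, K, L, M
Count = 11

Answer: 11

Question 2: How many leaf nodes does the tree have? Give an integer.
Answer: 5

Derivation:
Leaves (nodes with no children): A, F, G, J, L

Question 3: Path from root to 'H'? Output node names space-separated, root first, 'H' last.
Answer: B C M E H

Derivation:
Walk down from root: B -> C -> M -> E -> H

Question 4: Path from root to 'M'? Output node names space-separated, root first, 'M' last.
Walk down from root: B -> C -> M

Answer: B C M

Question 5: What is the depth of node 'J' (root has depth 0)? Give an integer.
Answer: 2

Derivation:
Path from root to J: B -> C -> J
Depth = number of edges = 2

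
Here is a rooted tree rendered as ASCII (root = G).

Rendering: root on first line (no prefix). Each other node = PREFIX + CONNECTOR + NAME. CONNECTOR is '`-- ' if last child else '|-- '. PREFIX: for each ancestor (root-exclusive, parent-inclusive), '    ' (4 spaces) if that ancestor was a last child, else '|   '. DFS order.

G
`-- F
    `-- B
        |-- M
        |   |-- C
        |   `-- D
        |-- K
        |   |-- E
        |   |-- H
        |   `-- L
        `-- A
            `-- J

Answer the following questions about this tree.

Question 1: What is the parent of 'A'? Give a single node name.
Scan adjacency: A appears as child of B

Answer: B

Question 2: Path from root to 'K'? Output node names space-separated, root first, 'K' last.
Walk down from root: G -> F -> B -> K

Answer: G F B K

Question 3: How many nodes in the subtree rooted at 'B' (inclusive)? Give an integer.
Answer: 10

Derivation:
Subtree rooted at B contains: A, B, C, D, E, H, J, K, L, M
Count = 10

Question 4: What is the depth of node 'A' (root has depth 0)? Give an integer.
Answer: 3

Derivation:
Path from root to A: G -> F -> B -> A
Depth = number of edges = 3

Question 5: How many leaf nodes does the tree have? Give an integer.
Leaves (nodes with no children): C, D, E, H, J, L

Answer: 6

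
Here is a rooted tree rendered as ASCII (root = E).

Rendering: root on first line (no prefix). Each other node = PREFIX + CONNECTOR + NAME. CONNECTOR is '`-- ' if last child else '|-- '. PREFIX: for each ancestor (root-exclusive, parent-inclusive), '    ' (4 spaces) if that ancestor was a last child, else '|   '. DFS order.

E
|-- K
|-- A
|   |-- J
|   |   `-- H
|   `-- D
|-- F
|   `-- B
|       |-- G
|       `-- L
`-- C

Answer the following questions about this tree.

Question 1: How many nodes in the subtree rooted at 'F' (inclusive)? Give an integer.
Subtree rooted at F contains: B, F, G, L
Count = 4

Answer: 4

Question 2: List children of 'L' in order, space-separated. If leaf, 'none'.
Node L's children (from adjacency): (leaf)

Answer: none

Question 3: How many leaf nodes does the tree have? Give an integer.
Leaves (nodes with no children): C, D, G, H, K, L

Answer: 6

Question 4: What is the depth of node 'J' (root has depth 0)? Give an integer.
Answer: 2

Derivation:
Path from root to J: E -> A -> J
Depth = number of edges = 2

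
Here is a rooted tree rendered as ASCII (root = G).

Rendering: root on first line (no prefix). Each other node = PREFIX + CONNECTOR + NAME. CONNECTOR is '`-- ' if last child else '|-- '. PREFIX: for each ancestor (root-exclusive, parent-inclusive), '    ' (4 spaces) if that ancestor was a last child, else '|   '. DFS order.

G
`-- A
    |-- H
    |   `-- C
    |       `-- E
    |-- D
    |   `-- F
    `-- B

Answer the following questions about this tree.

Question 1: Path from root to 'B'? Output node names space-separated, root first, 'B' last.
Walk down from root: G -> A -> B

Answer: G A B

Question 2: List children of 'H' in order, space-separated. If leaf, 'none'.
Node H's children (from adjacency): C

Answer: C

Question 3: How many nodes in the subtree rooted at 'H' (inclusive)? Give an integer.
Answer: 3

Derivation:
Subtree rooted at H contains: C, E, H
Count = 3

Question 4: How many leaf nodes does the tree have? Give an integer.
Answer: 3

Derivation:
Leaves (nodes with no children): B, E, F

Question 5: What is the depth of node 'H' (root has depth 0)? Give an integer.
Answer: 2

Derivation:
Path from root to H: G -> A -> H
Depth = number of edges = 2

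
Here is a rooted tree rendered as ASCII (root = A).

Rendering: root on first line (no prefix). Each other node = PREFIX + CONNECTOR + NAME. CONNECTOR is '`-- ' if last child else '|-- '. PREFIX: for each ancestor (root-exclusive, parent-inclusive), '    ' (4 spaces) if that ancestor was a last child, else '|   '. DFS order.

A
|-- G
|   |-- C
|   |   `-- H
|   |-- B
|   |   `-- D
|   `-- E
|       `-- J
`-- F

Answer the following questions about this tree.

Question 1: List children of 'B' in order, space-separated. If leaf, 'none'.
Node B's children (from adjacency): D

Answer: D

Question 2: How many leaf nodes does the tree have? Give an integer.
Answer: 4

Derivation:
Leaves (nodes with no children): D, F, H, J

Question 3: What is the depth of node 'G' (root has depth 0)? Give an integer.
Answer: 1

Derivation:
Path from root to G: A -> G
Depth = number of edges = 1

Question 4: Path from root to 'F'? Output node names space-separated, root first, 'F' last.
Walk down from root: A -> F

Answer: A F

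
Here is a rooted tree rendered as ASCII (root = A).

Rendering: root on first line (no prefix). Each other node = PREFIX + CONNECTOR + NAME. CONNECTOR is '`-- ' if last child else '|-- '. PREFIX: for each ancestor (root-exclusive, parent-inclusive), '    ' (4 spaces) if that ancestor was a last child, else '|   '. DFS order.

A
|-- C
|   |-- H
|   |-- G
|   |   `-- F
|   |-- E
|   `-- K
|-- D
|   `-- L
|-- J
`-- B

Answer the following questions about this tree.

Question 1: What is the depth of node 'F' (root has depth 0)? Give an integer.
Path from root to F: A -> C -> G -> F
Depth = number of edges = 3

Answer: 3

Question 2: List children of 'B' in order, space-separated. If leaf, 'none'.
Answer: none

Derivation:
Node B's children (from adjacency): (leaf)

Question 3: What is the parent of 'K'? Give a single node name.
Answer: C

Derivation:
Scan adjacency: K appears as child of C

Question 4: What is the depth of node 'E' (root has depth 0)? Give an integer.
Answer: 2

Derivation:
Path from root to E: A -> C -> E
Depth = number of edges = 2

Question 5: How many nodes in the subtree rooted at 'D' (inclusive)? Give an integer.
Answer: 2

Derivation:
Subtree rooted at D contains: D, L
Count = 2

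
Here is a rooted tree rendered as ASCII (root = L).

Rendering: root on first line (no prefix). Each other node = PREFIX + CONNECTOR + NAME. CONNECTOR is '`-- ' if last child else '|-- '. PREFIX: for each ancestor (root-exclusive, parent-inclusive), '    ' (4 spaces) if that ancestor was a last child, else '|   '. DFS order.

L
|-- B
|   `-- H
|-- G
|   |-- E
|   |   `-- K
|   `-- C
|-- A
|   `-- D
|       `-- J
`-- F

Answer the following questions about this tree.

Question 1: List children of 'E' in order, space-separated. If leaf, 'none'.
Answer: K

Derivation:
Node E's children (from adjacency): K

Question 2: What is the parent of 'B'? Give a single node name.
Scan adjacency: B appears as child of L

Answer: L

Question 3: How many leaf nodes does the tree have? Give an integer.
Answer: 5

Derivation:
Leaves (nodes with no children): C, F, H, J, K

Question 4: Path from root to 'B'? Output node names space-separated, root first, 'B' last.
Walk down from root: L -> B

Answer: L B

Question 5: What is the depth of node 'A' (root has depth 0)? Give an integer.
Path from root to A: L -> A
Depth = number of edges = 1

Answer: 1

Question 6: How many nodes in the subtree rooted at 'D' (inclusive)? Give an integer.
Answer: 2

Derivation:
Subtree rooted at D contains: D, J
Count = 2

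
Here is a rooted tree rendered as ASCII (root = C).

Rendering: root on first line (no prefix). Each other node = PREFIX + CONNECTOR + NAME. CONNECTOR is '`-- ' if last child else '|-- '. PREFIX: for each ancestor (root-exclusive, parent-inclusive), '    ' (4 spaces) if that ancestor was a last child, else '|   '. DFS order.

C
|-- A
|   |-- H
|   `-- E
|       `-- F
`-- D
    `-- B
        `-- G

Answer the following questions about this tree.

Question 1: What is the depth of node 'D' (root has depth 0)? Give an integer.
Answer: 1

Derivation:
Path from root to D: C -> D
Depth = number of edges = 1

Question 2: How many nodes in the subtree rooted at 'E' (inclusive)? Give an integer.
Answer: 2

Derivation:
Subtree rooted at E contains: E, F
Count = 2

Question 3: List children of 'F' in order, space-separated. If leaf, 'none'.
Answer: none

Derivation:
Node F's children (from adjacency): (leaf)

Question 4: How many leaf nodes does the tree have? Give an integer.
Answer: 3

Derivation:
Leaves (nodes with no children): F, G, H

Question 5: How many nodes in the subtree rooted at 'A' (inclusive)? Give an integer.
Answer: 4

Derivation:
Subtree rooted at A contains: A, E, F, H
Count = 4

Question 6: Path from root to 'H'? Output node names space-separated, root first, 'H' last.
Walk down from root: C -> A -> H

Answer: C A H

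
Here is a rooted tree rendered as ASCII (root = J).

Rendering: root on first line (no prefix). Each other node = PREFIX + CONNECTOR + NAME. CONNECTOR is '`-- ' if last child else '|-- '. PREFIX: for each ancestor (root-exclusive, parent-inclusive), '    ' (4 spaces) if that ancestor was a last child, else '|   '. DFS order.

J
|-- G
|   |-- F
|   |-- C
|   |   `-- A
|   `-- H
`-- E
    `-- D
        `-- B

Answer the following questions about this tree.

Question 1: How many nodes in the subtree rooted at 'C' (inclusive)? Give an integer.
Subtree rooted at C contains: A, C
Count = 2

Answer: 2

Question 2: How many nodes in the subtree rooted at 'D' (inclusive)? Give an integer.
Subtree rooted at D contains: B, D
Count = 2

Answer: 2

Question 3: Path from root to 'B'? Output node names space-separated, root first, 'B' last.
Walk down from root: J -> E -> D -> B

Answer: J E D B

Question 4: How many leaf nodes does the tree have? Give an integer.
Answer: 4

Derivation:
Leaves (nodes with no children): A, B, F, H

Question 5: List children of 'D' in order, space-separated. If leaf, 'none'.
Node D's children (from adjacency): B

Answer: B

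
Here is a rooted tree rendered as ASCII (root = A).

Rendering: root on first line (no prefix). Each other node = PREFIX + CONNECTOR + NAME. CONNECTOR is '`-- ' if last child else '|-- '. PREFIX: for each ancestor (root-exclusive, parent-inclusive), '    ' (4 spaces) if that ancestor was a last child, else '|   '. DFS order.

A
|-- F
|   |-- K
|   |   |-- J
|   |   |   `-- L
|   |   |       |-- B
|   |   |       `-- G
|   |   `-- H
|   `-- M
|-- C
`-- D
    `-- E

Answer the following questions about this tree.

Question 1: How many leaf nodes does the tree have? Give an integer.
Answer: 6

Derivation:
Leaves (nodes with no children): B, C, E, G, H, M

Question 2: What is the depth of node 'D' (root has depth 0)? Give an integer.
Answer: 1

Derivation:
Path from root to D: A -> D
Depth = number of edges = 1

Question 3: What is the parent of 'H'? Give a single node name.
Scan adjacency: H appears as child of K

Answer: K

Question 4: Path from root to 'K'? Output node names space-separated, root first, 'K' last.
Answer: A F K

Derivation:
Walk down from root: A -> F -> K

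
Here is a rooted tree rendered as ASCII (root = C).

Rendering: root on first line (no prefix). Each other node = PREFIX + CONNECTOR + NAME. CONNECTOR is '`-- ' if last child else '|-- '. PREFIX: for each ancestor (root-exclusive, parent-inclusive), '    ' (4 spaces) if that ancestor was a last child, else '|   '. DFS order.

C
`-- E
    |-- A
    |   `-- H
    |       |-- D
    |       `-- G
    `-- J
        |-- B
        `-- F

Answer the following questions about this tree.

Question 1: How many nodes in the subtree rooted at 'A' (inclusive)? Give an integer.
Answer: 4

Derivation:
Subtree rooted at A contains: A, D, G, H
Count = 4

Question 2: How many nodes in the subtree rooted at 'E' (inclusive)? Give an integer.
Answer: 8

Derivation:
Subtree rooted at E contains: A, B, D, E, F, G, H, J
Count = 8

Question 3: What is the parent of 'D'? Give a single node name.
Answer: H

Derivation:
Scan adjacency: D appears as child of H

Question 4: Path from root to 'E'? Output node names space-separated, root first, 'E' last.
Answer: C E

Derivation:
Walk down from root: C -> E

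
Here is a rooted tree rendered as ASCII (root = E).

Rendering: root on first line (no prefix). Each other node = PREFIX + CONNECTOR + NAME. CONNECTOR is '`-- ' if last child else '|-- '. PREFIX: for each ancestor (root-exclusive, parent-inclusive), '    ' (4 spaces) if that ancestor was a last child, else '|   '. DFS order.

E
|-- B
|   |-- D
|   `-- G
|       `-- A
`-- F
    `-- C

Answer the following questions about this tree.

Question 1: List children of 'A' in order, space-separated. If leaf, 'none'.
Node A's children (from adjacency): (leaf)

Answer: none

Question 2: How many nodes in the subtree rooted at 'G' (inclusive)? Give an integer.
Answer: 2

Derivation:
Subtree rooted at G contains: A, G
Count = 2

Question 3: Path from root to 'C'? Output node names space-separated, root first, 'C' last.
Answer: E F C

Derivation:
Walk down from root: E -> F -> C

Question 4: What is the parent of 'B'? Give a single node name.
Scan adjacency: B appears as child of E

Answer: E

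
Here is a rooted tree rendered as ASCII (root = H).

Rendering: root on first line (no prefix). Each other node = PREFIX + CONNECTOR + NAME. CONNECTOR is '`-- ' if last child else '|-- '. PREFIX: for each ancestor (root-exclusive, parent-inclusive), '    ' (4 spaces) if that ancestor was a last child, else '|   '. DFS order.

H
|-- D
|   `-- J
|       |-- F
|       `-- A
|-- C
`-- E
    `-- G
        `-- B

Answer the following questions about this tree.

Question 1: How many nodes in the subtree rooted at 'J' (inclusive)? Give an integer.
Subtree rooted at J contains: A, F, J
Count = 3

Answer: 3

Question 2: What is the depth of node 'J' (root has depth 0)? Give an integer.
Path from root to J: H -> D -> J
Depth = number of edges = 2

Answer: 2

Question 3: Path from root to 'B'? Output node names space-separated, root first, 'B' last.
Answer: H E G B

Derivation:
Walk down from root: H -> E -> G -> B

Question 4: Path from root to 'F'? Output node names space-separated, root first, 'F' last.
Answer: H D J F

Derivation:
Walk down from root: H -> D -> J -> F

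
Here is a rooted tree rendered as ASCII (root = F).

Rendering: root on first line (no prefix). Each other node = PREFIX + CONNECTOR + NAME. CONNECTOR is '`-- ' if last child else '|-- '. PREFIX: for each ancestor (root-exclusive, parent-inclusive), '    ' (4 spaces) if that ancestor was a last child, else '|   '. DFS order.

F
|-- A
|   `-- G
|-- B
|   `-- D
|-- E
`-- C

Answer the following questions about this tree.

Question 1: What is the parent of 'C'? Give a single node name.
Answer: F

Derivation:
Scan adjacency: C appears as child of F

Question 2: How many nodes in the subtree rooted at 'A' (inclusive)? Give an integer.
Subtree rooted at A contains: A, G
Count = 2

Answer: 2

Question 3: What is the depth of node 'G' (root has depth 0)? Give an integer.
Answer: 2

Derivation:
Path from root to G: F -> A -> G
Depth = number of edges = 2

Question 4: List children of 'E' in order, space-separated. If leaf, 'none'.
Node E's children (from adjacency): (leaf)

Answer: none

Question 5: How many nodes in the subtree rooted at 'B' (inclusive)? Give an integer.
Subtree rooted at B contains: B, D
Count = 2

Answer: 2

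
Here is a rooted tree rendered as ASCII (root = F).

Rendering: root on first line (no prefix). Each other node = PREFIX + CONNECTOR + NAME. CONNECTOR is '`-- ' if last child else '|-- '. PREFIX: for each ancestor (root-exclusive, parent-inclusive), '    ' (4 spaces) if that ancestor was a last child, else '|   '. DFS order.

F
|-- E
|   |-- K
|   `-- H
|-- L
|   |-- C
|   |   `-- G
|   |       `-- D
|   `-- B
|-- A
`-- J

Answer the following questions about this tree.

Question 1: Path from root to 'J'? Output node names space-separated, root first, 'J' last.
Walk down from root: F -> J

Answer: F J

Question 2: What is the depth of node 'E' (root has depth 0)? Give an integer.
Answer: 1

Derivation:
Path from root to E: F -> E
Depth = number of edges = 1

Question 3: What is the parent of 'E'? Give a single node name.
Scan adjacency: E appears as child of F

Answer: F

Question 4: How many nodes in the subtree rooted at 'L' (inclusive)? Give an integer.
Answer: 5

Derivation:
Subtree rooted at L contains: B, C, D, G, L
Count = 5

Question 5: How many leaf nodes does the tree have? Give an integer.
Leaves (nodes with no children): A, B, D, H, J, K

Answer: 6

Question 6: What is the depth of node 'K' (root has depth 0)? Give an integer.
Path from root to K: F -> E -> K
Depth = number of edges = 2

Answer: 2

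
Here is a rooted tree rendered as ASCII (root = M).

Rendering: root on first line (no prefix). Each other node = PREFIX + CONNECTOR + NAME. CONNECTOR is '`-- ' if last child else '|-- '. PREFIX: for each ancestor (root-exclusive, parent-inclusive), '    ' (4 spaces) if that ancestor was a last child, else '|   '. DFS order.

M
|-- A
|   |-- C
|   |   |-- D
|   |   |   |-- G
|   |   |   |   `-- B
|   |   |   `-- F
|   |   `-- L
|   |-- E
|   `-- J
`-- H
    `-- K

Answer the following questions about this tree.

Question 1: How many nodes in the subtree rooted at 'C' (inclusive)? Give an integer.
Subtree rooted at C contains: B, C, D, F, G, L
Count = 6

Answer: 6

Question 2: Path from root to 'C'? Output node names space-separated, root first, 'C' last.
Walk down from root: M -> A -> C

Answer: M A C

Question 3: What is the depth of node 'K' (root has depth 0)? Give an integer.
Path from root to K: M -> H -> K
Depth = number of edges = 2

Answer: 2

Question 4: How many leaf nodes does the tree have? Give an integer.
Answer: 6

Derivation:
Leaves (nodes with no children): B, E, F, J, K, L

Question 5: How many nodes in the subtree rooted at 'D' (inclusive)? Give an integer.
Answer: 4

Derivation:
Subtree rooted at D contains: B, D, F, G
Count = 4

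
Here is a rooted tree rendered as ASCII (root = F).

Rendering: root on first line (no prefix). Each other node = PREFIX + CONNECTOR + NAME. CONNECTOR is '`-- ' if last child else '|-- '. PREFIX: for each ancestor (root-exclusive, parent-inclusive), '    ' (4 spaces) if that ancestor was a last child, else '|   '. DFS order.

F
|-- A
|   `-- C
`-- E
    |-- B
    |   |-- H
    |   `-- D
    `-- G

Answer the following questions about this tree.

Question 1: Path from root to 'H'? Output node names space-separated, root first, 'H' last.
Answer: F E B H

Derivation:
Walk down from root: F -> E -> B -> H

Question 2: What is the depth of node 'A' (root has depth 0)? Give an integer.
Path from root to A: F -> A
Depth = number of edges = 1

Answer: 1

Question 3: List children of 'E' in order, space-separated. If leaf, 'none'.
Node E's children (from adjacency): B, G

Answer: B G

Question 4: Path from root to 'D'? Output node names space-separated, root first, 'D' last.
Answer: F E B D

Derivation:
Walk down from root: F -> E -> B -> D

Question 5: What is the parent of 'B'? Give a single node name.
Scan adjacency: B appears as child of E

Answer: E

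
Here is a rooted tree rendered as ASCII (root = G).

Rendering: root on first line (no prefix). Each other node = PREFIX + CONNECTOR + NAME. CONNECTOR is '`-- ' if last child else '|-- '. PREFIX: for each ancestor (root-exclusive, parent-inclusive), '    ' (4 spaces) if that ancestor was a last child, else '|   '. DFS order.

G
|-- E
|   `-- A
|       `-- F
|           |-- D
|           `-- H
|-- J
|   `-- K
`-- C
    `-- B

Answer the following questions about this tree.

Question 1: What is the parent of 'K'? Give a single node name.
Scan adjacency: K appears as child of J

Answer: J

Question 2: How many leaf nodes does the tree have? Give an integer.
Answer: 4

Derivation:
Leaves (nodes with no children): B, D, H, K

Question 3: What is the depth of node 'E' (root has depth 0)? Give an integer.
Path from root to E: G -> E
Depth = number of edges = 1

Answer: 1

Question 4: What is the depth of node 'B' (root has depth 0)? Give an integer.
Answer: 2

Derivation:
Path from root to B: G -> C -> B
Depth = number of edges = 2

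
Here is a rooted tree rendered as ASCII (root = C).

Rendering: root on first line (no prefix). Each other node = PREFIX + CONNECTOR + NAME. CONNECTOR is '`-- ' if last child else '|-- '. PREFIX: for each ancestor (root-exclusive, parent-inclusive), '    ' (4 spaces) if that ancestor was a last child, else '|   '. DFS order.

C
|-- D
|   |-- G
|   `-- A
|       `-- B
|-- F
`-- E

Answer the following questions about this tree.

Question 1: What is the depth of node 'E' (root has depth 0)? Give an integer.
Path from root to E: C -> E
Depth = number of edges = 1

Answer: 1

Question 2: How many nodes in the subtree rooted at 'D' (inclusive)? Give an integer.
Subtree rooted at D contains: A, B, D, G
Count = 4

Answer: 4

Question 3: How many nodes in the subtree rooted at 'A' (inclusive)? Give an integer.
Subtree rooted at A contains: A, B
Count = 2

Answer: 2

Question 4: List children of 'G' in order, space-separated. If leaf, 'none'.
Node G's children (from adjacency): (leaf)

Answer: none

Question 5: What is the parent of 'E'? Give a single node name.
Scan adjacency: E appears as child of C

Answer: C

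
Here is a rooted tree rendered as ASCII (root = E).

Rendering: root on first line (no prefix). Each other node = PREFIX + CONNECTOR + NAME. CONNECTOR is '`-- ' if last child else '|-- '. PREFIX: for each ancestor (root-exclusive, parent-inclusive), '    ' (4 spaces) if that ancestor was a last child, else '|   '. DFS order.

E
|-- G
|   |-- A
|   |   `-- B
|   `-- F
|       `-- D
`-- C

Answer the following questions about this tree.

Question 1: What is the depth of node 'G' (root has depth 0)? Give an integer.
Answer: 1

Derivation:
Path from root to G: E -> G
Depth = number of edges = 1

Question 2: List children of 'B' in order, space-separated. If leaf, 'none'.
Node B's children (from adjacency): (leaf)

Answer: none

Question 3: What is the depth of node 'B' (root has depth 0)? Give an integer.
Path from root to B: E -> G -> A -> B
Depth = number of edges = 3

Answer: 3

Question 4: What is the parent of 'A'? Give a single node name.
Answer: G

Derivation:
Scan adjacency: A appears as child of G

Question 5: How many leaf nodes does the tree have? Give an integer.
Answer: 3

Derivation:
Leaves (nodes with no children): B, C, D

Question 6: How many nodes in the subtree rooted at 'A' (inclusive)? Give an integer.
Subtree rooted at A contains: A, B
Count = 2

Answer: 2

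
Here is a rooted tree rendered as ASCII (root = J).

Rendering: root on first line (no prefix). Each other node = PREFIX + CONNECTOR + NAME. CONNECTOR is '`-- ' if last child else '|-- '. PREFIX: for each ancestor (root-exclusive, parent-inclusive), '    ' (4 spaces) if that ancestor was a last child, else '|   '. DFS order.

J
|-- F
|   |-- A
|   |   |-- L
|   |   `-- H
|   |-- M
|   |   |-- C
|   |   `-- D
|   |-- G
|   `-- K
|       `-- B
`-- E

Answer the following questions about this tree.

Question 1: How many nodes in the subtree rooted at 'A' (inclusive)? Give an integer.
Answer: 3

Derivation:
Subtree rooted at A contains: A, H, L
Count = 3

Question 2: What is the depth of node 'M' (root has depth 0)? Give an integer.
Answer: 2

Derivation:
Path from root to M: J -> F -> M
Depth = number of edges = 2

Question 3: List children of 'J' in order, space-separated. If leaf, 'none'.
Node J's children (from adjacency): F, E

Answer: F E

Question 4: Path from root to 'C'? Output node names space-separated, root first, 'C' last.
Walk down from root: J -> F -> M -> C

Answer: J F M C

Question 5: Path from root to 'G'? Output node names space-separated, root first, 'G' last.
Answer: J F G

Derivation:
Walk down from root: J -> F -> G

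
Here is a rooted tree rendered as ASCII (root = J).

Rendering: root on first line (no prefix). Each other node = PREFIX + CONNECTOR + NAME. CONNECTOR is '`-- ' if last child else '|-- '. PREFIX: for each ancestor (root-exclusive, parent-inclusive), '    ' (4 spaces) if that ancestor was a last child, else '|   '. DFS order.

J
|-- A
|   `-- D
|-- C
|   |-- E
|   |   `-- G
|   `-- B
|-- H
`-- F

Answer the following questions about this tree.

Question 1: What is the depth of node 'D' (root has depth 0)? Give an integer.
Path from root to D: J -> A -> D
Depth = number of edges = 2

Answer: 2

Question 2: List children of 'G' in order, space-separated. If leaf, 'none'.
Node G's children (from adjacency): (leaf)

Answer: none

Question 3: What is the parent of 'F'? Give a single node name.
Answer: J

Derivation:
Scan adjacency: F appears as child of J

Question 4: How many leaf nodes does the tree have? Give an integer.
Leaves (nodes with no children): B, D, F, G, H

Answer: 5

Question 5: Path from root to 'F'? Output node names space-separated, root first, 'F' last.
Walk down from root: J -> F

Answer: J F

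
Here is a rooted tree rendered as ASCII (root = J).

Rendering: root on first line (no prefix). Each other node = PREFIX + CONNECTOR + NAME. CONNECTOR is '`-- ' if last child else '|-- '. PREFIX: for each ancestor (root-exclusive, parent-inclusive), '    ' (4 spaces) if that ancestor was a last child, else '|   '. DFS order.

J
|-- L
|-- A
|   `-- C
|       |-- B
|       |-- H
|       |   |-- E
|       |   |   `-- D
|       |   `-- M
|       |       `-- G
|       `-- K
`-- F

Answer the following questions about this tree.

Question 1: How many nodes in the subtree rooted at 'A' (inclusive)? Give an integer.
Subtree rooted at A contains: A, B, C, D, E, G, H, K, M
Count = 9

Answer: 9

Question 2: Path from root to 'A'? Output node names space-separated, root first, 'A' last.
Answer: J A

Derivation:
Walk down from root: J -> A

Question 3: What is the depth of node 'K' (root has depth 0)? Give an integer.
Answer: 3

Derivation:
Path from root to K: J -> A -> C -> K
Depth = number of edges = 3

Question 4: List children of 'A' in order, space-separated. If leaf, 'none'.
Answer: C

Derivation:
Node A's children (from adjacency): C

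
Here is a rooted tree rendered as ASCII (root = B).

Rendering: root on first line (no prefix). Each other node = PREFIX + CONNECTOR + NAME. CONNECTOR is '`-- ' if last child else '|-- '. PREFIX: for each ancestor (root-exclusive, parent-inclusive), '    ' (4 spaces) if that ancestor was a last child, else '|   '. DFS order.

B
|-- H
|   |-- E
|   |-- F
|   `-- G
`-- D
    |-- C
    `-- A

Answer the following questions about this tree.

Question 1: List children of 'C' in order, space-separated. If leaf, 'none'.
Answer: none

Derivation:
Node C's children (from adjacency): (leaf)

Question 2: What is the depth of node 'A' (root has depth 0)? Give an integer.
Path from root to A: B -> D -> A
Depth = number of edges = 2

Answer: 2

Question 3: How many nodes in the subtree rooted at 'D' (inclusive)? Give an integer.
Subtree rooted at D contains: A, C, D
Count = 3

Answer: 3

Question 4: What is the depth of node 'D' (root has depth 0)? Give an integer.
Path from root to D: B -> D
Depth = number of edges = 1

Answer: 1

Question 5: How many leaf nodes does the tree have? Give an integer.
Answer: 5

Derivation:
Leaves (nodes with no children): A, C, E, F, G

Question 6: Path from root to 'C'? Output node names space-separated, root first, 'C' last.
Walk down from root: B -> D -> C

Answer: B D C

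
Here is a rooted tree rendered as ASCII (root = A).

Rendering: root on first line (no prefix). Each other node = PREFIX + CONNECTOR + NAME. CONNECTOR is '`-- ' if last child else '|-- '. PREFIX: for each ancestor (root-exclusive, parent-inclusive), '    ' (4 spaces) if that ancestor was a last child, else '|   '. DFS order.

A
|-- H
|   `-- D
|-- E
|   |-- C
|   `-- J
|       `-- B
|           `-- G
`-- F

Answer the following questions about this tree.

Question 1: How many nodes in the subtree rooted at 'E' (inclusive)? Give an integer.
Answer: 5

Derivation:
Subtree rooted at E contains: B, C, E, G, J
Count = 5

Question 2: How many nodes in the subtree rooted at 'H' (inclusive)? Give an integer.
Answer: 2

Derivation:
Subtree rooted at H contains: D, H
Count = 2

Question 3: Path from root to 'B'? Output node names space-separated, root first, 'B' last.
Answer: A E J B

Derivation:
Walk down from root: A -> E -> J -> B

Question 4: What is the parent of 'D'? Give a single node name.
Scan adjacency: D appears as child of H

Answer: H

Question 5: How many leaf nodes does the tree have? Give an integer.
Leaves (nodes with no children): C, D, F, G

Answer: 4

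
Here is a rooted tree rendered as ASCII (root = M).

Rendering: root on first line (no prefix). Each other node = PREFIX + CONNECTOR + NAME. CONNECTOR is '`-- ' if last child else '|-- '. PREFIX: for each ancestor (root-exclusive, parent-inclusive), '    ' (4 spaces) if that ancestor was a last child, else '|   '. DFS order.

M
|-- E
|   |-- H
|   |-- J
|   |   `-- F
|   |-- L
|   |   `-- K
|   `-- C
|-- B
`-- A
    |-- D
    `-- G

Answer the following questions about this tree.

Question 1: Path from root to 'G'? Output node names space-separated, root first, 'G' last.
Walk down from root: M -> A -> G

Answer: M A G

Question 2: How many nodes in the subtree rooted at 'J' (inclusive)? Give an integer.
Answer: 2

Derivation:
Subtree rooted at J contains: F, J
Count = 2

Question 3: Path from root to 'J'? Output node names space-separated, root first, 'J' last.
Answer: M E J

Derivation:
Walk down from root: M -> E -> J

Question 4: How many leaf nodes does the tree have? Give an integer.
Answer: 7

Derivation:
Leaves (nodes with no children): B, C, D, F, G, H, K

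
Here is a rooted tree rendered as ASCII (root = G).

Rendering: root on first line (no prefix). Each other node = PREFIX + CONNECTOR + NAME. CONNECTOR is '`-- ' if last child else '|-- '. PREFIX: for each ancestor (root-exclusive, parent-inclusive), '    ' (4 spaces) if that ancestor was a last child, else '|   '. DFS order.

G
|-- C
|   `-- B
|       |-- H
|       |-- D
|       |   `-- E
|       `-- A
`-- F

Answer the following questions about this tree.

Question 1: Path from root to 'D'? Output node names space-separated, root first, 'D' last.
Answer: G C B D

Derivation:
Walk down from root: G -> C -> B -> D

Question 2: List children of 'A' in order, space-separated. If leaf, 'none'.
Answer: none

Derivation:
Node A's children (from adjacency): (leaf)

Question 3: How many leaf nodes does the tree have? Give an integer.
Leaves (nodes with no children): A, E, F, H

Answer: 4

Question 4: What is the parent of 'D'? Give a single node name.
Scan adjacency: D appears as child of B

Answer: B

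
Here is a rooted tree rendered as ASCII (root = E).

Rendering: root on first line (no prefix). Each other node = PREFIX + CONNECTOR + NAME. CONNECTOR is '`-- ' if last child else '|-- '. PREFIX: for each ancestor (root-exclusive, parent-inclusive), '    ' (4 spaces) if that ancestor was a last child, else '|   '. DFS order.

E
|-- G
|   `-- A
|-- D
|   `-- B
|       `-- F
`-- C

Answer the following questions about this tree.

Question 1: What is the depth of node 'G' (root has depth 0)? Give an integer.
Answer: 1

Derivation:
Path from root to G: E -> G
Depth = number of edges = 1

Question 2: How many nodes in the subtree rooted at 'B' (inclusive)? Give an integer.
Subtree rooted at B contains: B, F
Count = 2

Answer: 2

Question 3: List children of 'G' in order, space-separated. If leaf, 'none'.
Node G's children (from adjacency): A

Answer: A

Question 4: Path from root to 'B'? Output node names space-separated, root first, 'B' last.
Walk down from root: E -> D -> B

Answer: E D B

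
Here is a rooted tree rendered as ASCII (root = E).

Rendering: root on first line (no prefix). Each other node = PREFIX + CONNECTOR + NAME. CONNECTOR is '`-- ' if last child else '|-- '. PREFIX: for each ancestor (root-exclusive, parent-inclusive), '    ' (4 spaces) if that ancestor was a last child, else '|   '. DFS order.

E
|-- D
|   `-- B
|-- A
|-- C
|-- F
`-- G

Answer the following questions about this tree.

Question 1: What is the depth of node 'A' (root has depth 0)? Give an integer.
Path from root to A: E -> A
Depth = number of edges = 1

Answer: 1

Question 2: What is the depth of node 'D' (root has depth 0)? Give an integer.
Path from root to D: E -> D
Depth = number of edges = 1

Answer: 1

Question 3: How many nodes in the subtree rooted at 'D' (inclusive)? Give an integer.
Subtree rooted at D contains: B, D
Count = 2

Answer: 2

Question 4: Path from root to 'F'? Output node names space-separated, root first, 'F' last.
Walk down from root: E -> F

Answer: E F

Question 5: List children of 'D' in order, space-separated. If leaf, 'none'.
Answer: B

Derivation:
Node D's children (from adjacency): B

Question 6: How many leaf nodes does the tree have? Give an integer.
Answer: 5

Derivation:
Leaves (nodes with no children): A, B, C, F, G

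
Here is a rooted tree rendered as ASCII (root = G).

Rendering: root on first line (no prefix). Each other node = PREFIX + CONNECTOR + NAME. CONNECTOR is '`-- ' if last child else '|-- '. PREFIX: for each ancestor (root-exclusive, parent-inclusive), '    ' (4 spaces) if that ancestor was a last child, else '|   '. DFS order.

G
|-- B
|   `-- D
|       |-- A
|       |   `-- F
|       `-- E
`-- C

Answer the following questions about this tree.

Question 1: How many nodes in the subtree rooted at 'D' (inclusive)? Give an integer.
Answer: 4

Derivation:
Subtree rooted at D contains: A, D, E, F
Count = 4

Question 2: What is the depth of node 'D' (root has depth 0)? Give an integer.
Path from root to D: G -> B -> D
Depth = number of edges = 2

Answer: 2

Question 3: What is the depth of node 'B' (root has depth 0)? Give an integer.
Path from root to B: G -> B
Depth = number of edges = 1

Answer: 1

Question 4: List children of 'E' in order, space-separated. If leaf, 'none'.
Answer: none

Derivation:
Node E's children (from adjacency): (leaf)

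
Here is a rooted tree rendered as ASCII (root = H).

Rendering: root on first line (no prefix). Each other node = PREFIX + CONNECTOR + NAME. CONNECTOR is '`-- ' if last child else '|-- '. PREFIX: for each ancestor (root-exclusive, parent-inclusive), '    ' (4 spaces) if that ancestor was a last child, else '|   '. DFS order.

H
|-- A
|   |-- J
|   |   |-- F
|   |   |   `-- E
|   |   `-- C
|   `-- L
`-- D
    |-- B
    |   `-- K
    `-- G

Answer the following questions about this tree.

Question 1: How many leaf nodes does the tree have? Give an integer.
Answer: 5

Derivation:
Leaves (nodes with no children): C, E, G, K, L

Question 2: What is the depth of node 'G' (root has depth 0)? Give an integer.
Answer: 2

Derivation:
Path from root to G: H -> D -> G
Depth = number of edges = 2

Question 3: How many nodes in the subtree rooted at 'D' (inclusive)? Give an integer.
Subtree rooted at D contains: B, D, G, K
Count = 4

Answer: 4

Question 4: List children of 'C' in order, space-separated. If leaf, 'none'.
Node C's children (from adjacency): (leaf)

Answer: none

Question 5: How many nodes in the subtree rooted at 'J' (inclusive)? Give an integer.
Subtree rooted at J contains: C, E, F, J
Count = 4

Answer: 4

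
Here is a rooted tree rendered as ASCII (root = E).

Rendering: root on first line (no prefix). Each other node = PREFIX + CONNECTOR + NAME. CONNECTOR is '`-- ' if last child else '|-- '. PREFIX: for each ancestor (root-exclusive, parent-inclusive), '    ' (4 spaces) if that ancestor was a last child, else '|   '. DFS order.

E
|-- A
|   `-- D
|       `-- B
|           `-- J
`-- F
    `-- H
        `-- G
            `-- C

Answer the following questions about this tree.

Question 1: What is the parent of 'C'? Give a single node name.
Answer: G

Derivation:
Scan adjacency: C appears as child of G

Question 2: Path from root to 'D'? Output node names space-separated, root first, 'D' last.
Walk down from root: E -> A -> D

Answer: E A D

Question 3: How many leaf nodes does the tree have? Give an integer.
Answer: 2

Derivation:
Leaves (nodes with no children): C, J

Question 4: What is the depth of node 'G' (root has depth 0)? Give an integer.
Answer: 3

Derivation:
Path from root to G: E -> F -> H -> G
Depth = number of edges = 3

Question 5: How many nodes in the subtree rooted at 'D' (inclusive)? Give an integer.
Answer: 3

Derivation:
Subtree rooted at D contains: B, D, J
Count = 3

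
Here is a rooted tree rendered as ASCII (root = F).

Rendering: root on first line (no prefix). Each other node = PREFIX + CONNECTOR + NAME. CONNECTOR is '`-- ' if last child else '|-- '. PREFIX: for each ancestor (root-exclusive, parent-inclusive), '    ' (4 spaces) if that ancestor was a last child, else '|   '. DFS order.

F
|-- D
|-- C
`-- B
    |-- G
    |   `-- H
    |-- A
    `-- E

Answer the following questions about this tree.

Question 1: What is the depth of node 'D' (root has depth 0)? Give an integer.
Answer: 1

Derivation:
Path from root to D: F -> D
Depth = number of edges = 1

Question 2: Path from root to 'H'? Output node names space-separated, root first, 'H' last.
Answer: F B G H

Derivation:
Walk down from root: F -> B -> G -> H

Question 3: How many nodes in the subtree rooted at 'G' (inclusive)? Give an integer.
Subtree rooted at G contains: G, H
Count = 2

Answer: 2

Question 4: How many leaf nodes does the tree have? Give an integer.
Answer: 5

Derivation:
Leaves (nodes with no children): A, C, D, E, H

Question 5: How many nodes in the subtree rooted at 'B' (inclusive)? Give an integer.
Answer: 5

Derivation:
Subtree rooted at B contains: A, B, E, G, H
Count = 5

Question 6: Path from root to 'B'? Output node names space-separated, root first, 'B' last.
Walk down from root: F -> B

Answer: F B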